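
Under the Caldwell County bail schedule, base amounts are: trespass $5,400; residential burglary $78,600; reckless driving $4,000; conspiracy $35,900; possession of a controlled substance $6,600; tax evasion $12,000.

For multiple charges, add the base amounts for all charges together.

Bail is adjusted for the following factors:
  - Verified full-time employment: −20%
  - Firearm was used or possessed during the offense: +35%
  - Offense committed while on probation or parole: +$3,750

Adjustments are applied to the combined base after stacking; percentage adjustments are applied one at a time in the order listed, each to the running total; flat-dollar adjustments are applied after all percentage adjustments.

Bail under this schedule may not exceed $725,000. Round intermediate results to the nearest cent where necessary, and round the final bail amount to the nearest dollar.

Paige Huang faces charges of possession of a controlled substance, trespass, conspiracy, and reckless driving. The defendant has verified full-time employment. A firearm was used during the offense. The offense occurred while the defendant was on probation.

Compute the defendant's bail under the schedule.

$59,802

Base amounts from the schedule: possession of a controlled substance $6,600; trespass $5,400; conspiracy $35,900; reckless driving $4,000.
Stacking rule: sum of all bases. $6,600 + $5,400 + $35,900 + $4,000 = $51,900.
Verified full-time employment (−20%): $51,900 × 0.8 = $41,520.
Firearm was used or possessed during the offense (+35%): $41,520 × 1.35 = $56,052.
Offense committed while on probation or parole (+$3,750 flat): $56,052 + $3,750 = $59,802.
$59,802 is within the $725,000 maximum.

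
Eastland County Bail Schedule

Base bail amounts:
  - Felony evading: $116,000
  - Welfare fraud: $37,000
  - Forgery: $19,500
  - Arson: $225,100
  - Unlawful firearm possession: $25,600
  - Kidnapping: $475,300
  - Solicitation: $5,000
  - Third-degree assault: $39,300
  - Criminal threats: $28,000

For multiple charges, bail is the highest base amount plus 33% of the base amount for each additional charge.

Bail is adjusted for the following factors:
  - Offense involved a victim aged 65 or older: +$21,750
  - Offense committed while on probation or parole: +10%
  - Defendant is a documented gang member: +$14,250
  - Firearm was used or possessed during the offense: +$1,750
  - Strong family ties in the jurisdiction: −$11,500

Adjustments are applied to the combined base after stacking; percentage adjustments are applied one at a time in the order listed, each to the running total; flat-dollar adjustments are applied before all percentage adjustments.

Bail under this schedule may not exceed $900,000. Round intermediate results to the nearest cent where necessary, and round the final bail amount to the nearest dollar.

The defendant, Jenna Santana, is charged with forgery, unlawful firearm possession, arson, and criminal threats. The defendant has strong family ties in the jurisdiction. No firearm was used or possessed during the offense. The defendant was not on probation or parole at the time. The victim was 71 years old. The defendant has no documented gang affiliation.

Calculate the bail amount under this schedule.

Base amounts from the schedule: forgery $19,500; unlawful firearm possession $25,600; arson $225,100; criminal threats $28,000.
Stacking rule: highest base plus 33% of each additional charge. Highest is arson at $225,100. Additional: $19,500 × 33% = $6,435; $25,600 × 33% = $8,448; $28,000 × 33% = $9,240. Combined base = $225,100 + $24,123 = $249,223.
Offense involved a victim aged 65 or older (+$21,750 flat): $249,223 + $21,750 = $270,973.
Strong family ties in the jurisdiction (−$11,500 flat): $270,973 − $11,500 = $259,473.
$259,473 is within the $900,000 maximum.

$259,473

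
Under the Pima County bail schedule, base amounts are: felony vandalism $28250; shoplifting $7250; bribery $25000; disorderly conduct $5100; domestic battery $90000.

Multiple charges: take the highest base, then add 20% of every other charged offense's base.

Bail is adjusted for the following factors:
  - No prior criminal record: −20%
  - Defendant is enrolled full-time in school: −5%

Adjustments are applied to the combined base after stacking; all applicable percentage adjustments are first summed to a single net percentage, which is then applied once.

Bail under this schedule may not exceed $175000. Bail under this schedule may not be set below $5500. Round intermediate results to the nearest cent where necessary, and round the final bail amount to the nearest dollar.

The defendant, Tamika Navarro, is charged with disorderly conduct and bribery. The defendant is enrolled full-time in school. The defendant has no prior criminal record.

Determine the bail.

Base amounts from the schedule: disorderly conduct $5100; bribery $25000.
Stacking rule: highest base plus 20% of each additional charge. Highest is bribery at $25000. Additional: $5100 × 20% = $1020. Combined base = $25000 + $1020 = $26020.
Net percentage adjustment: −20% −5% = −25%. $26020 × 0.75 = $19515.
$19515 is within the $175000 maximum.
$19515 is at or above the $5500 minimum.

$19515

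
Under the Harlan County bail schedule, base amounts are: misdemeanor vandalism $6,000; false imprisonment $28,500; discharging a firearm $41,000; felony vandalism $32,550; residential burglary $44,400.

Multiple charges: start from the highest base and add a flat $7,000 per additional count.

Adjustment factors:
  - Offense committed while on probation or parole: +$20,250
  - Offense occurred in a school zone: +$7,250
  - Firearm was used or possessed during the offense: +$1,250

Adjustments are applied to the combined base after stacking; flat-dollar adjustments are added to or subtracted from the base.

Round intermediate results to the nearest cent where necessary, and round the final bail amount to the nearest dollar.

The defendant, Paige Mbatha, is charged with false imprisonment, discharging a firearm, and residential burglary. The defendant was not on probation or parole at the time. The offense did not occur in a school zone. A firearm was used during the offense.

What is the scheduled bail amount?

Base amounts from the schedule: false imprisonment $28,500; discharging a firearm $41,000; residential burglary $44,400.
Stacking rule: highest base plus $7,000 per additional charge. Highest is residential burglary at $44,400; 2 additional charges → +$14,000. Combined base = $58,400.
Firearm was used or possessed during the offense (+$1,250 flat): $58,400 + $1,250 = $59,650.

$59,650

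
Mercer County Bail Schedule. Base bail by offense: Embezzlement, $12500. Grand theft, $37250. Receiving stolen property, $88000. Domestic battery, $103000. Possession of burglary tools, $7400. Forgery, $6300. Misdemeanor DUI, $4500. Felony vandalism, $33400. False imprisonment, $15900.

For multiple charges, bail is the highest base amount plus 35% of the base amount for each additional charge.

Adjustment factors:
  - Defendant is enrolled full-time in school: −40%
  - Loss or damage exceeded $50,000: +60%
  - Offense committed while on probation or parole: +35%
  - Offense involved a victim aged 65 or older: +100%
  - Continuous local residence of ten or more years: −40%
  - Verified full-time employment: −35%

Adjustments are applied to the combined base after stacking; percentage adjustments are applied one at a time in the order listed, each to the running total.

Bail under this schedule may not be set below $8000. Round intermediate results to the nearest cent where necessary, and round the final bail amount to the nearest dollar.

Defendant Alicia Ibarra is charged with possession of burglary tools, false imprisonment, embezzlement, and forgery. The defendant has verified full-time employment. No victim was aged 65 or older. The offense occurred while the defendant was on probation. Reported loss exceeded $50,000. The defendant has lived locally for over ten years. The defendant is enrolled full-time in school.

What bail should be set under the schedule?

Base amounts from the schedule: possession of burglary tools $7400; false imprisonment $15900; embezzlement $12500; forgery $6300.
Stacking rule: highest base plus 35% of each additional charge. Highest is false imprisonment at $15900. Additional: $7400 × 35% = $2590; $12500 × 35% = $4375; $6300 × 35% = $2205. Combined base = $15900 + $9170 = $25070.
Defendant is enrolled full-time in school (−40%): $25070 × 0.6 = $15042.
Loss or damage exceeded $50,000 (+60%): $15042 × 1.6 = $24067.20.
Offense committed while on probation or parole (+35%): $24067.20 × 1.35 = $32490.72.
Continuous local residence of ten or more years (−40%): $32490.72 × 0.6 = $19494.43.
Verified full-time employment (−35%): $19494.43 × 0.65 = $12671.38.
$12671.38 is at or above the $8000 minimum.
Rounded to the nearest dollar: $12671.

$12671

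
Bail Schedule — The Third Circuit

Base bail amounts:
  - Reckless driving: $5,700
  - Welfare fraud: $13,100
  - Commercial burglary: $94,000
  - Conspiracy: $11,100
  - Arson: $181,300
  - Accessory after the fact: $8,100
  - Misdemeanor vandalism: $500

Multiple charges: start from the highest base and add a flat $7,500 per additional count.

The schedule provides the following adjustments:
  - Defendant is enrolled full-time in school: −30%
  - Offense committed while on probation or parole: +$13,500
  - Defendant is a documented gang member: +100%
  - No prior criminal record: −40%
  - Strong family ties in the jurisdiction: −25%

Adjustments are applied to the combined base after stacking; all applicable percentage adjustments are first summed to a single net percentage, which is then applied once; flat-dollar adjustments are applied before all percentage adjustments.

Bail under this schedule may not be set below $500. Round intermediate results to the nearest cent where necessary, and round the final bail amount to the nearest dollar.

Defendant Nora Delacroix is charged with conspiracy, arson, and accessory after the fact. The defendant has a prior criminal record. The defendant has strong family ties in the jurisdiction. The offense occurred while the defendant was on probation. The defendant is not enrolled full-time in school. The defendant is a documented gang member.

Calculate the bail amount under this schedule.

Base amounts from the schedule: conspiracy $11,100; arson $181,300; accessory after the fact $8,100.
Stacking rule: highest base plus $7,500 per additional charge. Highest is arson at $181,300; 2 additional charges → +$15,000. Combined base = $196,300.
Offense committed while on probation or parole (+$13,500 flat): $196,300 + $13,500 = $209,800.
Net percentage adjustment: +100% −25% = +75%. $209,800 × 1.75 = $367,150.
$367,150 is at or above the $500 minimum.

$367,150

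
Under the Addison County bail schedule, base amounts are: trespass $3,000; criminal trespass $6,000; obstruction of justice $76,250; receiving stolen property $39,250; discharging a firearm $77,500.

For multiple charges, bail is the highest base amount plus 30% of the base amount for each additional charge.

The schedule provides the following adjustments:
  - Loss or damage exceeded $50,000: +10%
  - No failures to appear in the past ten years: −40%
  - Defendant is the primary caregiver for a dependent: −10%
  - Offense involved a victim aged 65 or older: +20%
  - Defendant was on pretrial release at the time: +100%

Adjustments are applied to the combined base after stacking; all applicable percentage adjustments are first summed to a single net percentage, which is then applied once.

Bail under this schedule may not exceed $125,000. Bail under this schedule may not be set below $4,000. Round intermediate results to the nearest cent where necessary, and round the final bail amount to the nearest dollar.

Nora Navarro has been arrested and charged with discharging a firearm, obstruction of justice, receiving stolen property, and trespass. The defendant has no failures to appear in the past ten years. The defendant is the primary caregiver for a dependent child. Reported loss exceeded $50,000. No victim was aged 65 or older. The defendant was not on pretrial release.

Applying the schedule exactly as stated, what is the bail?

$67,830

Base amounts from the schedule: discharging a firearm $77,500; obstruction of justice $76,250; receiving stolen property $39,250; trespass $3,000.
Stacking rule: highest base plus 30% of each additional charge. Highest is discharging a firearm at $77,500. Additional: $76,250 × 30% = $22,875; $39,250 × 30% = $11,775; $3,000 × 30% = $900. Combined base = $77,500 + $35,550 = $113,050.
Net percentage adjustment: +10% −40% −10% = −40%. $113,050 × 0.6 = $67,830.
$67,830 is within the $125,000 maximum.
$67,830 is at or above the $4,000 minimum.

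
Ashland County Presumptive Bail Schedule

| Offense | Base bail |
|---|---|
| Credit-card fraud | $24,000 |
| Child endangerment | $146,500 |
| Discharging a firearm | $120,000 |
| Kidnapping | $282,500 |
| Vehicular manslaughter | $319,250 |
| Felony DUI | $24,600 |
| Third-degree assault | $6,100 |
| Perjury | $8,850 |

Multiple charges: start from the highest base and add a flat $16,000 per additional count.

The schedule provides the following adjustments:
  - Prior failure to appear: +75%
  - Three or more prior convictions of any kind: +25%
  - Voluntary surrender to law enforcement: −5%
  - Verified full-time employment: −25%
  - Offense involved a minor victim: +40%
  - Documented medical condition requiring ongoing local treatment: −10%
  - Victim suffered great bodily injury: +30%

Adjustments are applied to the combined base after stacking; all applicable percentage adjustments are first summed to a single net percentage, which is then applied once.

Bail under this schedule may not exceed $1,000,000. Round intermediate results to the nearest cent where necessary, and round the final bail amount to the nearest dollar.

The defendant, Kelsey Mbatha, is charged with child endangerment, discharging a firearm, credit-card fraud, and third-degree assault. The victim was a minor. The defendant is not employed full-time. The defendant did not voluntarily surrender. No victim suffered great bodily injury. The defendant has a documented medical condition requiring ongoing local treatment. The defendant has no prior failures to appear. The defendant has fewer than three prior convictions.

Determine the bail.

$252,850

Base amounts from the schedule: child endangerment $146,500; discharging a firearm $120,000; credit-card fraud $24,000; third-degree assault $6,100.
Stacking rule: highest base plus $16,000 per additional charge. Highest is child endangerment at $146,500; 3 additional charges → +$48,000. Combined base = $194,500.
Net percentage adjustment: +40% −10% = +30%. $194,500 × 1.3 = $252,850.
$252,850 is within the $1,000,000 maximum.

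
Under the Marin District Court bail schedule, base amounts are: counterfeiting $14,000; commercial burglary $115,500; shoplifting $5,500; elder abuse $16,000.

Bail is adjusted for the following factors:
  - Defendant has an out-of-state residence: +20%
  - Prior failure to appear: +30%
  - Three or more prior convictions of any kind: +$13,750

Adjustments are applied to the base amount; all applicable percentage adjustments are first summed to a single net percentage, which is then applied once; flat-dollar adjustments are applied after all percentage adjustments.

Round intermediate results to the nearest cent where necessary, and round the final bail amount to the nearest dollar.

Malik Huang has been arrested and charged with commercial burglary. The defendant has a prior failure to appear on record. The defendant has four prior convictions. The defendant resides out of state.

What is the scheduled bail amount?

Base amounts from the schedule: commercial burglary $115,500.
Single charge. Combined base = $115,500.
Net percentage adjustment: +20% +30% = +50%. $115,500 × 1.5 = $173,250.
Three or more prior convictions of any kind (+$13,750 flat): $173,250 + $13,750 = $187,000.

$187,000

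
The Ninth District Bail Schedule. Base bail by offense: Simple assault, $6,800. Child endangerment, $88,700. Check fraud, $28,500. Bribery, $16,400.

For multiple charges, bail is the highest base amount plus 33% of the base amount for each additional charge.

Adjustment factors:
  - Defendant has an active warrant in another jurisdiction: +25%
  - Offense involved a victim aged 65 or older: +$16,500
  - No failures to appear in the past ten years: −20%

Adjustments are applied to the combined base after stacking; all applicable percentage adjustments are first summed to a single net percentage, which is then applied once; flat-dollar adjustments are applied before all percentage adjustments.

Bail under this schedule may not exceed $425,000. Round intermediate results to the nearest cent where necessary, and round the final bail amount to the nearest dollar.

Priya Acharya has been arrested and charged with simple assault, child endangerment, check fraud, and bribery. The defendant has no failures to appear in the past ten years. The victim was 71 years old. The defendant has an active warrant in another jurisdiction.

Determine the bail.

Base amounts from the schedule: simple assault $6,800; child endangerment $88,700; check fraud $28,500; bribery $16,400.
Stacking rule: highest base plus 33% of each additional charge. Highest is child endangerment at $88,700. Additional: $6,800 × 33% = $2,244; $28,500 × 33% = $9,405; $16,400 × 33% = $5,412. Combined base = $88,700 + $17,061 = $105,761.
Offense involved a victim aged 65 or older (+$16,500 flat): $105,761 + $16,500 = $122,261.
Net percentage adjustment: +25% −20% = +5%. $122,261 × 1.05 = $128,374.05.
$128,374.05 is within the $425,000 maximum.
Rounded to the nearest dollar: $128,374.

$128,374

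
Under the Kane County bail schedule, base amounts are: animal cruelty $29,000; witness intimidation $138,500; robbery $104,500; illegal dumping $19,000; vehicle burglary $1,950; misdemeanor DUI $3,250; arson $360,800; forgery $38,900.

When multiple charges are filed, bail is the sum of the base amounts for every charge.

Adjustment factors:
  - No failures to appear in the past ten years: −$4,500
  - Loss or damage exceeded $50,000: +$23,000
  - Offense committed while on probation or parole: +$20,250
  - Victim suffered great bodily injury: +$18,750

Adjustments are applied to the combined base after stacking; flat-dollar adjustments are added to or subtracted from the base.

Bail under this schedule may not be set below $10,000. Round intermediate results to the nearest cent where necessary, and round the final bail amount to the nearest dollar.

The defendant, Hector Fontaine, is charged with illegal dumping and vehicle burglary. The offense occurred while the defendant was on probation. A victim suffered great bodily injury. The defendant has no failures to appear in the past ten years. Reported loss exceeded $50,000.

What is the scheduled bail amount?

Base amounts from the schedule: illegal dumping $19,000; vehicle burglary $1,950.
Stacking rule: sum of all bases. $19,000 + $1,950 = $20,950.
No failures to appear in the past ten years (−$4,500 flat): $20,950 − $4,500 = $16,450.
Loss or damage exceeded $50,000 (+$23,000 flat): $16,450 + $23,000 = $39,450.
Offense committed while on probation or parole (+$20,250 flat): $39,450 + $20,250 = $59,700.
Victim suffered great bodily injury (+$18,750 flat): $59,700 + $18,750 = $78,450.
$78,450 is at or above the $10,000 minimum.

$78,450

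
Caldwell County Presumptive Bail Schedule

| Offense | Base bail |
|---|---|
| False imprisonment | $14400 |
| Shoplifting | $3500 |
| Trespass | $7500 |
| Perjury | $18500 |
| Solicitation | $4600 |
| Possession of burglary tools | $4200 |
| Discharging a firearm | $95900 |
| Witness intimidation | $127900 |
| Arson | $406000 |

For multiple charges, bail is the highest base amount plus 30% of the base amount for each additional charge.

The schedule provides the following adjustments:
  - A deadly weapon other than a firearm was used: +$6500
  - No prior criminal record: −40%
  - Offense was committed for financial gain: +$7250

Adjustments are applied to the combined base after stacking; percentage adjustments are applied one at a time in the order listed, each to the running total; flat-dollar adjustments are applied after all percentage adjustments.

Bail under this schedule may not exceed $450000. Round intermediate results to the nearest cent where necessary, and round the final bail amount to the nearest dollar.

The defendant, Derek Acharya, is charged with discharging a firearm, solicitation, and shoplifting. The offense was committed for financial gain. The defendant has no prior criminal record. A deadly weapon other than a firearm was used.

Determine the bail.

Base amounts from the schedule: discharging a firearm $95900; solicitation $4600; shoplifting $3500.
Stacking rule: highest base plus 30% of each additional charge. Highest is discharging a firearm at $95900. Additional: $4600 × 30% = $1380; $3500 × 30% = $1050. Combined base = $95900 + $2430 = $98330.
No prior criminal record (−40%): $98330 × 0.6 = $58998.
A deadly weapon other than a firearm was used (+$6500 flat): $58998 + $6500 = $65498.
Offense was committed for financial gain (+$7250 flat): $65498 + $7250 = $72748.
$72748 is within the $450000 maximum.

$72748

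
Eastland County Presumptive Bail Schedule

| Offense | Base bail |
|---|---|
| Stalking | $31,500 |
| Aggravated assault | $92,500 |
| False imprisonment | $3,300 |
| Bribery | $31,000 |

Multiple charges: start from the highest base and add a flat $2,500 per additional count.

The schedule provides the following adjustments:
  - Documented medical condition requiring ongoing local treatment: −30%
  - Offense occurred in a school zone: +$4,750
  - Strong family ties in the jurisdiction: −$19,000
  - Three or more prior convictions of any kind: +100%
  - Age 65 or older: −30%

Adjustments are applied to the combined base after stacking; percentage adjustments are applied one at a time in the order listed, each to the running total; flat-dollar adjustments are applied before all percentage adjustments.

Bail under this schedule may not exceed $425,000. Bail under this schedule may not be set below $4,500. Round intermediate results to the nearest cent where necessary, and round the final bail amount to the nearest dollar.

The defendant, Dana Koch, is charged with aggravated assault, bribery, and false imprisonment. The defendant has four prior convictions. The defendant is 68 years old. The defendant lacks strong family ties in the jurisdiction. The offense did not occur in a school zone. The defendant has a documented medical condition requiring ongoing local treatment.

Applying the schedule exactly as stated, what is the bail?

$95,550

Base amounts from the schedule: aggravated assault $92,500; bribery $31,000; false imprisonment $3,300.
Stacking rule: highest base plus $2,500 per additional charge. Highest is aggravated assault at $92,500; 2 additional charges → +$5,000. Combined base = $97,500.
Documented medical condition requiring ongoing local treatment (−30%): $97,500 × 0.7 = $68,250.
Three or more prior convictions of any kind (+100%): $68,250 × 2 = $136,500.
Age 65 or older (−30%): $136,500 × 0.7 = $95,550.
$95,550 is within the $425,000 maximum.
$95,550 is at or above the $4,500 minimum.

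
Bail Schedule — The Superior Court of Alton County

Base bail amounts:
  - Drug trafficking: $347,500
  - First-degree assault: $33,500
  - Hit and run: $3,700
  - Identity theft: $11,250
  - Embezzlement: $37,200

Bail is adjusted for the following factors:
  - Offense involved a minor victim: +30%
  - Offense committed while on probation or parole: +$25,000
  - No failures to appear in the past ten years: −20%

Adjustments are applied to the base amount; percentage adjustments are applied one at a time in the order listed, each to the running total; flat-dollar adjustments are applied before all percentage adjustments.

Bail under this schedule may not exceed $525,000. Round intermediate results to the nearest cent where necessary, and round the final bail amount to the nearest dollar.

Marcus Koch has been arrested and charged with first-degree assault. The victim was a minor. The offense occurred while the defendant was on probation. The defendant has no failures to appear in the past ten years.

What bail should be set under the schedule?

Base amounts from the schedule: first-degree assault $33,500.
Single charge. Combined base = $33,500.
Offense committed while on probation or parole (+$25,000 flat): $33,500 + $25,000 = $58,500.
Offense involved a minor victim (+30%): $58,500 × 1.3 = $76,050.
No failures to appear in the past ten years (−20%): $76,050 × 0.8 = $60,840.
$60,840 is within the $525,000 maximum.

$60,840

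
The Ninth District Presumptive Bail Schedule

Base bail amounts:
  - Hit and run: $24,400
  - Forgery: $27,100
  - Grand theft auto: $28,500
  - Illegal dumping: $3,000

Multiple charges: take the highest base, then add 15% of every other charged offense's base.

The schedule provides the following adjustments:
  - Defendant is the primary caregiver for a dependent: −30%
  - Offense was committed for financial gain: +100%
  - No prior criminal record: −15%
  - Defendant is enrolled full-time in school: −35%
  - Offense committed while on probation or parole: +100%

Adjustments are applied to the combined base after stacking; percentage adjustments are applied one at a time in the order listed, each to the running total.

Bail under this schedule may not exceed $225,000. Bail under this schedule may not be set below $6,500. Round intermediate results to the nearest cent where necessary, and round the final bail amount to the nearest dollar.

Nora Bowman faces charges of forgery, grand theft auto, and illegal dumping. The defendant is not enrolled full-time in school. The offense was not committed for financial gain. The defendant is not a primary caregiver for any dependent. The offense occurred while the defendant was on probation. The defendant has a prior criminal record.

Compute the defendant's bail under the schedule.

Base amounts from the schedule: forgery $27,100; grand theft auto $28,500; illegal dumping $3,000.
Stacking rule: highest base plus 15% of each additional charge. Highest is grand theft auto at $28,500. Additional: $27,100 × 15% = $4,065; $3,000 × 15% = $450. Combined base = $28,500 + $4,515 = $33,015.
Offense committed while on probation or parole (+100%): $33,015 × 2 = $66,030.
$66,030 is within the $225,000 maximum.
$66,030 is at or above the $6,500 minimum.

$66,030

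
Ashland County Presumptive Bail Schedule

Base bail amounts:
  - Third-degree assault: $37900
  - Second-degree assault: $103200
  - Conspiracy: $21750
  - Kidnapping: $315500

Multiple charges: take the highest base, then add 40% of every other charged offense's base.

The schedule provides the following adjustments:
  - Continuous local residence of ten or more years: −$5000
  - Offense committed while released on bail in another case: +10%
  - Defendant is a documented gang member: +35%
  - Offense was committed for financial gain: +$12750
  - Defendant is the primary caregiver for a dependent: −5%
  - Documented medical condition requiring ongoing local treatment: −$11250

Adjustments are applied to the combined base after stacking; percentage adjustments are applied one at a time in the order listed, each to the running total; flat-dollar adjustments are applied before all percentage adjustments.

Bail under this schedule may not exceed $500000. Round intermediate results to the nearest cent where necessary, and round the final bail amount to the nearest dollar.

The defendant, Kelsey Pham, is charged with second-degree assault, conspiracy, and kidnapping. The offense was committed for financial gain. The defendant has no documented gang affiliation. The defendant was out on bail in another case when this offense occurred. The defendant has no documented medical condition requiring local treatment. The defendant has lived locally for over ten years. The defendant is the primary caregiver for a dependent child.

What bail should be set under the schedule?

$390025

Base amounts from the schedule: second-degree assault $103200; conspiracy $21750; kidnapping $315500.
Stacking rule: highest base plus 40% of each additional charge. Highest is kidnapping at $315500. Additional: $103200 × 40% = $41280; $21750 × 40% = $8700. Combined base = $315500 + $49980 = $365480.
Continuous local residence of ten or more years (−$5000 flat): $365480 − $5000 = $360480.
Offense was committed for financial gain (+$12750 flat): $360480 + $12750 = $373230.
Offense committed while released on bail in another case (+10%): $373230 × 1.1 = $410553.
Defendant is the primary caregiver for a dependent (−5%): $410553 × 0.95 = $390025.35.
$390025.35 is within the $500000 maximum.
Rounded to the nearest dollar: $390025.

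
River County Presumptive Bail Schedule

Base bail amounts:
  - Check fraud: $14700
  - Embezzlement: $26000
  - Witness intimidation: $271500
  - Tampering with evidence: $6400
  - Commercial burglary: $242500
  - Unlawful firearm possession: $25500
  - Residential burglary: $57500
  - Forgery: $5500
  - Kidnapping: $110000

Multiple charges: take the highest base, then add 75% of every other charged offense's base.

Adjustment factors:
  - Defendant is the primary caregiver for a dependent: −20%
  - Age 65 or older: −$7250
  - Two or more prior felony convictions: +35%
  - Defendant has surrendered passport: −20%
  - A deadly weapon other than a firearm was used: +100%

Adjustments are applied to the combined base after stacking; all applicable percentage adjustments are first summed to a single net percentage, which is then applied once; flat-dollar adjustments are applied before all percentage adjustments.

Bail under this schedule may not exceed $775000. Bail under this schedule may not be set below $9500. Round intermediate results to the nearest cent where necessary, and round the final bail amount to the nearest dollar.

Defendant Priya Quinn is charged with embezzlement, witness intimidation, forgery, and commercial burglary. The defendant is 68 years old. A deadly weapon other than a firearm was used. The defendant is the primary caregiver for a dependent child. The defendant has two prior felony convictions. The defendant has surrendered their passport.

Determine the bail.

Base amounts from the schedule: embezzlement $26000; witness intimidation $271500; forgery $5500; commercial burglary $242500.
Stacking rule: highest base plus 75% of each additional charge. Highest is witness intimidation at $271500. Additional: $26000 × 75% = $19500; $5500 × 75% = $4125; $242500 × 75% = $181875. Combined base = $271500 + $205500 = $477000.
Age 65 or older (−$7250 flat): $477000 − $7250 = $469750.
Net percentage adjustment: −20% +35% −20% +100% = +95%. $469750 × 1.95 = $916012.50.
Result $916012.50 exceeds the maximum of $775000; bail is capped at $775000.
$775000 is at or above the $9500 minimum.

$775000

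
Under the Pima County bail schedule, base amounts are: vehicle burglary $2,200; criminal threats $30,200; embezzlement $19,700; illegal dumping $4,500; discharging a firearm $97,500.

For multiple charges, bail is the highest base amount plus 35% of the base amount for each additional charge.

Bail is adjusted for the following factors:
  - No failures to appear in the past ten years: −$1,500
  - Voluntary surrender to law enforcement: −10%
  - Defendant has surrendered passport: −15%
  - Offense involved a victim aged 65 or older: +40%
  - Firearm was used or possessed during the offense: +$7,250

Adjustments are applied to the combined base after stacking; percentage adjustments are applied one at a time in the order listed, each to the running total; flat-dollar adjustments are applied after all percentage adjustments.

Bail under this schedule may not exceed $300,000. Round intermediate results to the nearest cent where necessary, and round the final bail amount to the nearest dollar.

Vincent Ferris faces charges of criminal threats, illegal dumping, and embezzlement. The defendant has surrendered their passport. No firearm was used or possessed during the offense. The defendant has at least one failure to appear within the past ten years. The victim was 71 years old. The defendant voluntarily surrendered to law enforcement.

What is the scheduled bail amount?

$41,416

Base amounts from the schedule: criminal threats $30,200; illegal dumping $4,500; embezzlement $19,700.
Stacking rule: highest base plus 35% of each additional charge. Highest is criminal threats at $30,200. Additional: $4,500 × 35% = $1,575; $19,700 × 35% = $6,895. Combined base = $30,200 + $8,470 = $38,670.
Voluntary surrender to law enforcement (−10%): $38,670 × 0.9 = $34,803.
Defendant has surrendered passport (−15%): $34,803 × 0.85 = $29,582.55.
Offense involved a victim aged 65 or older (+40%): $29,582.55 × 1.4 = $41,415.57.
$41,415.57 is within the $300,000 maximum.
Rounded to the nearest dollar: $41,416.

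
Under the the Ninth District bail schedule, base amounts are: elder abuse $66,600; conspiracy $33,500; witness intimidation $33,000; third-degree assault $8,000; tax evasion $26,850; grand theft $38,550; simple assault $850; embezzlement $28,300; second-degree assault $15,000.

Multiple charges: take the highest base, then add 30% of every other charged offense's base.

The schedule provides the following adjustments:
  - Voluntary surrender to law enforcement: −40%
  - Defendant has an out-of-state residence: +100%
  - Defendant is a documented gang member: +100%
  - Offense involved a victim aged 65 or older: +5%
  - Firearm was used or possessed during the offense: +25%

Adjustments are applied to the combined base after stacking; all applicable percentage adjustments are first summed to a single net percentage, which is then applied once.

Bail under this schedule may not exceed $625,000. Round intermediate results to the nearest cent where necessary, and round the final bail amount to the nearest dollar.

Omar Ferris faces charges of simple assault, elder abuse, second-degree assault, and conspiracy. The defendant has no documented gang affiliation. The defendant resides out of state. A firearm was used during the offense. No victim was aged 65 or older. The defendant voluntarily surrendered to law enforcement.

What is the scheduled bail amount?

$150,599

Base amounts from the schedule: simple assault $850; elder abuse $66,600; second-degree assault $15,000; conspiracy $33,500.
Stacking rule: highest base plus 30% of each additional charge. Highest is elder abuse at $66,600. Additional: $850 × 30% = $255; $15,000 × 30% = $4,500; $33,500 × 30% = $10,050. Combined base = $66,600 + $14,805 = $81,405.
Net percentage adjustment: −40% +100% +25% = +85%. $81,405 × 1.85 = $150,599.25.
$150,599.25 is within the $625,000 maximum.
Rounded to the nearest dollar: $150,599.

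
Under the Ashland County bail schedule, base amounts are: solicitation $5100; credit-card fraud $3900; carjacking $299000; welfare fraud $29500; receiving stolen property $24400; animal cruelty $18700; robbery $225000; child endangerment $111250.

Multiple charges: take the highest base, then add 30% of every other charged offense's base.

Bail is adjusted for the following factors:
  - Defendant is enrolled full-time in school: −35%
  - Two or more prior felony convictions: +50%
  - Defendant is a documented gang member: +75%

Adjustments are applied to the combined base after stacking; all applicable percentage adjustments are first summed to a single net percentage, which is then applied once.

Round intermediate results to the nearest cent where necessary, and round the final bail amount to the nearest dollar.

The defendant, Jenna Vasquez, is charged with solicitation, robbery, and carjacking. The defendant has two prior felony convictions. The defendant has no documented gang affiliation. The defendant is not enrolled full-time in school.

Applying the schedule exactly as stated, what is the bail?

$552045

Base amounts from the schedule: solicitation $5100; robbery $225000; carjacking $299000.
Stacking rule: highest base plus 30% of each additional charge. Highest is carjacking at $299000. Additional: $5100 × 30% = $1530; $225000 × 30% = $67500. Combined base = $299000 + $69030 = $368030.
Two or more prior felony convictions (+50%): $368030 × 1.5 = $552045.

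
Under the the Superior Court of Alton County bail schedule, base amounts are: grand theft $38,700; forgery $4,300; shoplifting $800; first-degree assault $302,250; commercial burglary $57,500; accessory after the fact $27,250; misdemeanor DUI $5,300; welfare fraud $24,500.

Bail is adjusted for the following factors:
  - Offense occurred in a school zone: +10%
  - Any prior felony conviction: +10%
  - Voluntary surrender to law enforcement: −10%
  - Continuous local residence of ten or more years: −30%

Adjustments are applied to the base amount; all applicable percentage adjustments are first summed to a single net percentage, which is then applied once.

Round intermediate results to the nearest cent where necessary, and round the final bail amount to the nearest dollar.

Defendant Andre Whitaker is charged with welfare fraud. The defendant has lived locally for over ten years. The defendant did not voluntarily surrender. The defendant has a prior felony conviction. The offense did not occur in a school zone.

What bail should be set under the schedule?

$19,600

Base amounts from the schedule: welfare fraud $24,500.
Single charge. Combined base = $24,500.
Net percentage adjustment: +10% −30% = −20%. $24,500 × 0.8 = $19,600.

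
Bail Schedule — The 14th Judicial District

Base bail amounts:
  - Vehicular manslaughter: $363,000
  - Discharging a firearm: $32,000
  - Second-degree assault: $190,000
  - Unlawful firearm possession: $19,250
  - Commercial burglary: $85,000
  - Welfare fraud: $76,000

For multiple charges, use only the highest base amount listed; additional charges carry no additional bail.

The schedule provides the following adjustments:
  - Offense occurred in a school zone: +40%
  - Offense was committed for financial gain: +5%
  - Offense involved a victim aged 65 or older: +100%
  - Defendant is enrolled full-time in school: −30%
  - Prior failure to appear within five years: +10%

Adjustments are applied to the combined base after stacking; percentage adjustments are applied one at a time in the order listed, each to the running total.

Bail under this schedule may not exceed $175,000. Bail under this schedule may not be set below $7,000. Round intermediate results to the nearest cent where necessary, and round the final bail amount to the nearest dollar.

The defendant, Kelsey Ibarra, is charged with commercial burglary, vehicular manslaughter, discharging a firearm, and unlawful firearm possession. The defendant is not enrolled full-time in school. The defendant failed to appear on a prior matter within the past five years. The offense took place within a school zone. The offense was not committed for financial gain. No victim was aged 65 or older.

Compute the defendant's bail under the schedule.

$175,000

Base amounts from the schedule: commercial burglary $85,000; vehicular manslaughter $363,000; discharging a firearm $32,000; unlawful firearm possession $19,250.
Stacking rule: use the highest base only. Highest is vehicular manslaughter at $363,000. Combined base = $363,000.
Offense occurred in a school zone (+40%): $363,000 × 1.4 = $508,200.
Prior failure to appear within five years (+10%): $508,200 × 1.1 = $559,020.
Result $559,020 exceeds the maximum of $175,000; bail is capped at $175,000.
$175,000 is at or above the $7,000 minimum.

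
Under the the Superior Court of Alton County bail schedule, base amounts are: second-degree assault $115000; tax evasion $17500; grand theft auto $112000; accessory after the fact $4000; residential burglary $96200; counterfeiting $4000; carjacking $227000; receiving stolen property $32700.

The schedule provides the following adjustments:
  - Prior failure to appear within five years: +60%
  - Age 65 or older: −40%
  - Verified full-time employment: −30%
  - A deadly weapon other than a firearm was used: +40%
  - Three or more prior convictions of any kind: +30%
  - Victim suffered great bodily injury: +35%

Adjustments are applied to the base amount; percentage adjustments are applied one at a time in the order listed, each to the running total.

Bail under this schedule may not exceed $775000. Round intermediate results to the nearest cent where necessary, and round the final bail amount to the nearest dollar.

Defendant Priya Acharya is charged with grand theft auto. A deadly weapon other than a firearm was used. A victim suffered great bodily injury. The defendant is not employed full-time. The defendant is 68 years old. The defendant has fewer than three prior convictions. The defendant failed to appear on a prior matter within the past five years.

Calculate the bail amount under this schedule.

Base amounts from the schedule: grand theft auto $112000.
Single charge. Combined base = $112000.
Prior failure to appear within five years (+60%): $112000 × 1.6 = $179200.
Age 65 or older (−40%): $179200 × 0.6 = $107520.
A deadly weapon other than a firearm was used (+40%): $107520 × 1.4 = $150528.
Victim suffered great bodily injury (+35%): $150528 × 1.35 = $203212.80.
$203212.80 is within the $775000 maximum.
Rounded to the nearest dollar: $203213.

$203213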